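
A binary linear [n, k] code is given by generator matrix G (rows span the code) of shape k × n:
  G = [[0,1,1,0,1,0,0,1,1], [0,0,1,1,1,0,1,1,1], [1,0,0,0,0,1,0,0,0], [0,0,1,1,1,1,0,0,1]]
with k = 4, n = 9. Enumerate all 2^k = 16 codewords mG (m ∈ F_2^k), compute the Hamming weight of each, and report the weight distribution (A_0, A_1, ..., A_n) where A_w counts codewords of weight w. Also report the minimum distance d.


Weight distribution: A_0 = 1, A_2 = 1, A_3 = 3, A_4 = 2, A_5 = 4, A_6 = 3, A_7 = 1, A_8 = 1. Minimum distance d = 2.

Enumerate all 2^4 = 16 messages m ∈ F_2^4.
For each, compute codeword c = mG in F_2^9, then tally its weight.
  m = 0000 → c = 000000000, weight = 0.
  m = 1000 → c = 011010011, weight = 5.
  m = 0100 → c = 001110111, weight = 6.
  m = 1100 → c = 010100100, weight = 3.
  m = 0010 → c = 100001000, weight = 2.
  m = 1010 → c = 111011011, weight = 7.
  m = 0110 → c = 101111111, weight = 8.
  m = 1110 → c = 110101100, weight = 5.
  m = 0001 → c = 001111001, weight = 5.
  m = 1001 → c = 010101010, weight = 4.
  m = 0101 → c = 000001110, weight = 3.
  m = 1101 → c = 011011101, weight = 6.
  m = 0011 → c = 101110001, weight = 5.
  m = 1011 → c = 110100010, weight = 4.
  m = 0111 → c = 100000110, weight = 3.
  m = 1111 → c = 111010101, weight = 6.
Tally weights:
  weight 0: 1 codewords.
  weight 2: 1 codewords.
  weight 3: 3 codewords.
  weight 4: 2 codewords.
  weight 5: 4 codewords.
  weight 6: 3 codewords.
  weight 7: 1 codewords.
  weight 8: 1 codewords.
Minimum distance d = smallest w > 0 with A_w > 0 = 2.
Sanity: Σ A_w = 16 = 2^4 = 16 ✓.


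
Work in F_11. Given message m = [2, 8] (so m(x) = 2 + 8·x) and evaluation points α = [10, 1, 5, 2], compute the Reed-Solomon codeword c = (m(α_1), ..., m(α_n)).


c = [5, 10, 9, 7]

Message polynomial: m(x) = 2 + 8·x (mod 11).
For each evaluation point α_i, compute m(α_i) mod 11:
  α_1 = 10: Horner steps 8 → 5, so m(10) = 5.
  α_2 = 1: Horner steps 8 → 10, so m(1) = 10.
  α_3 = 5: Horner steps 8 → 9, so m(5) = 9.
  α_4 = 2: Horner steps 8 → 7, so m(2) = 7.
Codeword c = [5, 10, 9, 7] ∈ F_11^4.


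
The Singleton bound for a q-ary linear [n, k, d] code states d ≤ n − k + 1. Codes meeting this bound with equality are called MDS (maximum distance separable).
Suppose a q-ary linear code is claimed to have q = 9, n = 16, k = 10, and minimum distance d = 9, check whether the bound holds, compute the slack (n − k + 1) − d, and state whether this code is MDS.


Singleton RHS = n − k + 1 = 7, slack = -2, bound violated (no such code; not MDS).

Singleton bound: d ≤ n − k + 1.
Here n = 16, k = 10, so n − k + 1 = 7.
Given d = 9, check d ≤ 7: NO.
Slack = (n − k + 1) − d = -2.
The slack is negative: d = 9 exceeds n − k + 1 = 7 by 2, so the Singleton bound is violated and no linear [16, 10, 9]_9 code can exist. In particular it is not MDS (MDS requires d = n − k + 1 exactly).
Description: the claimed parameters are [16, 10, 9]_9; such a code would be impossible (violates the Singleton bound).


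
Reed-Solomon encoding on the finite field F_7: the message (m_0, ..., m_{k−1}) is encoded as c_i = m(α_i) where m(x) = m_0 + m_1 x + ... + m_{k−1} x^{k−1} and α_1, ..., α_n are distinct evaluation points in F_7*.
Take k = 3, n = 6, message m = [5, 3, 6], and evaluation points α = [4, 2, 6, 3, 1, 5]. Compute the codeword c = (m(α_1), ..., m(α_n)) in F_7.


c = [1, 0, 1, 5, 0, 2]

Message polynomial: m(x) = 5 + 3·x + 6·x^2 (mod 7).
For each evaluation point α_i, compute m(α_i) mod 7:
  α_1 = 4: Horner steps 6 → 6 → 1, so m(4) = 1.
  α_2 = 2: Horner steps 6 → 1 → 0, so m(2) = 0.
  α_3 = 6: Horner steps 6 → 4 → 1, so m(6) = 1.
  α_4 = 3: Horner steps 6 → 0 → 5, so m(3) = 5.
  α_5 = 1: Horner steps 6 → 2 → 0, so m(1) = 0.
  α_6 = 5: Horner steps 6 → 5 → 2, so m(5) = 2.
Codeword c = [1, 0, 1, 5, 0, 2] ∈ F_7^6.


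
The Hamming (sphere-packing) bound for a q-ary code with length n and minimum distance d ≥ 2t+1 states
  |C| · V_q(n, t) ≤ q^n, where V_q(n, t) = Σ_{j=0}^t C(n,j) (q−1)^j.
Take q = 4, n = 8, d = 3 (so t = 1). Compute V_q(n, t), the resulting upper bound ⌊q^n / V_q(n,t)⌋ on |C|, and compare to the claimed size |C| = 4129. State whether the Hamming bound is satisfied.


V_q(n, t) = 25, q^n = 65536, Hamming bound = 2621, |C| = 4129 > bound (violated).

Step 1: Compute V_q(n, t) = Σ_{j=0}^1 C(n, j) (q−1)^j.
  j = 0: C(8,0)·(3)^0 = 1·1 = 1.
  j = 1: C(8,1)·(3)^1 = 8·3 = 24.
  V_q(n, t) = 1 + 24 = 25.
Step 2: q^n = 4^8 = 65536.
Step 3: Hamming bound ⌊q^n / V_q(n,t)⌋ = ⌊65536/25⌋ = 2621.
Step 4: Compare |C| = 4129 to 2621: violated.
The claimed |C| lies above the Hamming bound, so no 4-ary code of length 8 with d ≥ 3 can have 4129 codewords.


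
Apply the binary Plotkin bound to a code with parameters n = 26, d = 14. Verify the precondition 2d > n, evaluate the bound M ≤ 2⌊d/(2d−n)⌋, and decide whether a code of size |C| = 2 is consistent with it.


Plotkin bound M ≤ 14; given |C| = 2 ≤ bound (satisfied).

Check applicability: 2d = 28, n = 26.
2d − n = 2 > 0, so Plotkin applies.
Compute d/(2d−n) = 14/2 ≈ 7.0000.
⌊d/(2d−n)⌋ = 7.
Plotkin bound: M ≤ 2·7 = 14.
Given |C| = 2, check: satisfied.
This |C| is below the Plotkin bound.


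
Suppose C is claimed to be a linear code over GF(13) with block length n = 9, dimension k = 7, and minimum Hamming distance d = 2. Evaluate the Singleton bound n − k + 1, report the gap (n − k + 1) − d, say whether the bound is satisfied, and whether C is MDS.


Singleton RHS = n − k + 1 = 3, slack = 1, bound satisfied, not MDS.

Singleton bound: d ≤ n − k + 1.
Here n = 9, k = 7, so n − k + 1 = 3.
Given d = 2, check d ≤ 3: YES.
Slack = (n − k + 1) − d = 1.
The code is NOT MDS (slack = 1 > 0).
Description: the claimed parameters are [9, 7, 2]_13; such a code would be non-MDS.


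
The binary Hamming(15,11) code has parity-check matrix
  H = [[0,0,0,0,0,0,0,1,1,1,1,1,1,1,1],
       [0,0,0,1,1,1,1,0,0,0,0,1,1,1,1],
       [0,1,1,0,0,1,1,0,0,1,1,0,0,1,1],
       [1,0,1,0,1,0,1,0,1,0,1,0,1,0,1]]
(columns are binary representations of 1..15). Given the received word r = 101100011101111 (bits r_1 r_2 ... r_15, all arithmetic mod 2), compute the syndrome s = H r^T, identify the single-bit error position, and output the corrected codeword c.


s = (1, 1, 0, 1)^T, error position = 13, corrected codeword c = 101100011101011

Compute s = H r^T mod 2 one row at a time:
  s_1 = 1 + 1 + 1 + 0 + 1 + 1 + 1 + 1 = 7 ≡ 1 (mod 2).
  s_2 = 1 + 0 + 0 + 0 + 1 + 1 + 1 + 1 = 5 ≡ 1 (mod 2).
  s_3 = 0 + 1 + 0 + 0 + 1 + 0 + 1 + 1 = 4 ≡ 0 (mod 2).
  s_4 = 1 + 1 + 0 + 0 + 1 + 0 + 1 + 1 = 5 ≡ 1 (mod 2).
s = (1, 1, 0, 1)^T — this equals column 13 of H (binary 1101), so error is at position 13.
Correct: flip bit 13 of r = 101100011101111 to get c = 101100011101011.


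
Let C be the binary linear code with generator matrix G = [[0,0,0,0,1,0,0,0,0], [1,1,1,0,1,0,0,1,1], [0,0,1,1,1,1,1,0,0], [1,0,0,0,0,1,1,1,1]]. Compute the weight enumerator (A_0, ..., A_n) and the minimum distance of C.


Weight distribution: A_0 = 1, A_1 = 1, A_2 = 1, A_3 = 1, A_4 = 2, A_5 = 5, A_6 = 3, A_7 = 1, A_8 = 1. Minimum distance d = 1.

Enumerate all 2^4 = 16 messages m ∈ F_2^4.
For each, compute codeword c = mG in F_2^9, then tally its weight.
  m = 0000 → c = 000000000, weight = 0.
  m = 1000 → c = 000010000, weight = 1.
  m = 0100 → c = 111010011, weight = 6.
  m = 1100 → c = 111000011, weight = 5.
  m = 0010 → c = 001111100, weight = 5.
  m = 1010 → c = 001101100, weight = 4.
  m = 0110 → c = 110101111, weight = 7.
  m = 1110 → c = 110111111, weight = 8.
  m = 0001 → c = 100001111, weight = 5.
  m = 1001 → c = 100011111, weight = 6.
  m = 0101 → c = 011011100, weight = 5.
  m = 1101 → c = 011001100, weight = 4.
  m = 0011 → c = 101110011, weight = 6.
  m = 1011 → c = 101100011, weight = 5.
  m = 0111 → c = 010100000, weight = 2.
  m = 1111 → c = 010110000, weight = 3.
Tally weights:
  weight 0: 1 codewords.
  weight 1: 1 codewords.
  weight 2: 1 codewords.
  weight 3: 1 codewords.
  weight 4: 2 codewords.
  weight 5: 5 codewords.
  weight 6: 3 codewords.
  weight 7: 1 codewords.
  weight 8: 1 codewords.
Minimum distance d = smallest w > 0 with A_w > 0 = 1.
Sanity: Σ A_w = 16 = 2^4 = 16 ✓.


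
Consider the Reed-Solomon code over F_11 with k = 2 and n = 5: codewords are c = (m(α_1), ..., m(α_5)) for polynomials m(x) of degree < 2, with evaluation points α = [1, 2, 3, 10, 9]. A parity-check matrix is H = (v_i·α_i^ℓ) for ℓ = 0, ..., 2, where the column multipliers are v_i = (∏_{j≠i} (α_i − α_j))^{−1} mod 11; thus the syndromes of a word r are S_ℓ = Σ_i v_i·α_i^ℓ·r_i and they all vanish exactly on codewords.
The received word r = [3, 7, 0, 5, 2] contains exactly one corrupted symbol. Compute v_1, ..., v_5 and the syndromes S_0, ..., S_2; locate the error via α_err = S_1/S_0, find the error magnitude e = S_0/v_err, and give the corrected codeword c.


S = (6, 5, 6), error at position 4, error magnitude e = 10, c = [3, 7, 0, 6, 2].

Step 1: column multipliers v_i = (∏_{j≠i}(α_i − α_j))^{−1} mod 11.
  i = 1 (α = 1): (1−2)(1−3)(1−10)(1−9) = (−1)·(−2)·(−9)·(−8) = 144 ≡ 1, so v_1 = 1^{−1} = 1 (mod 11).
  i = 2 (α = 2): (2−1)(2−3)(2−10)(2−9) = 1·(−1)·(−8)·(−7) = −56 ≡ 10, so v_2 = 10^{−1} = 10 (mod 11).
  i = 3 (α = 3): (3−1)(3−2)(3−10)(3−9) = 2·1·(−7)·(−6) = 84 ≡ 7, so v_3 = 7^{−1} = 8 (mod 11).
  i = 4 (α = 10): (10−1)(10−2)(10−3)(10−9) = 9·8·7·1 = 504 ≡ 9, so v_4 = 9^{−1} = 5 (mod 11).
  i = 5 (α = 9): (9−1)(9−2)(9−3)(9−10) = 8·7·6·(−1) = −336 ≡ 5, so v_5 = 5^{−1} = 9 (mod 11).
  v = [1, 10, 8, 5, 9].
Step 2: syndromes of r = [3, 7, 0, 5, 2] (all sums mod 11).
  S_0 = Σ v_i r_i = 1·3 + 10·7 + 8·0 + 5·5 + 9·2 = 116 ≡ 6.
  S_1 = Σ v_i α_i r_i = 1·1·3 + 10·2·7 + 8·3·0 + 5·10·5 + 9·9·2 = 555 ≡ 5.
  α_i^2 mod 11 = [1, 4, 9, 1, 4].
  S_2 = Σ v_i α_i^2 r_i = 1·1·3 + 10·4·7 + 8·9·0 + 5·1·5 + 9·4·2 = 380 ≡ 6.
  S = (6, 5, 6) ≠ 0, so r is not a codeword (an error is present).
Step 3: locate the error. For a single error e at position i, S_ℓ = v_i·e·α_i^ℓ, so α_err = S_1/S_0.
  S_0^{−1} = 6^{−1} = 2 (mod 11), so α_err = 5·2 = 10 ≡ 10 = α_4. Error position i = 4.
  Consistency check: S_2/S_1 = 6·9 = 54 ≡ 10 = α_err ✓ (single-error assumption holds).
Step 4: error magnitude e = S_0/v_4 = S_0·∏_{j≠4}(α_4 − α_j) = 6·9 = 54 ≡ 10 (mod 11).
Step 5: correct position 4: c_4 = r_4 − e = 5 − 10 ≡ 6 (mod 11). Hence c = [3, 7, 0, 6, 2].
  Check: interpolating c through the α_i gives m(x) = 10 + 4·x (degree < 2) with m(α_i) = c_i for every i, so c is indeed a codeword.


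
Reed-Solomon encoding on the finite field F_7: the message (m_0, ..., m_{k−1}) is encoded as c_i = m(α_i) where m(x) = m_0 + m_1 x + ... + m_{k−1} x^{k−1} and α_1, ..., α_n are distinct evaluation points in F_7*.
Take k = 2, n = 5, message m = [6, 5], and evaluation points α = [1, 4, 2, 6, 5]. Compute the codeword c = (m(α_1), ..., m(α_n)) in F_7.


c = [4, 5, 2, 1, 3]

Message polynomial: m(x) = 6 + 5·x (mod 7).
For each evaluation point α_i, compute m(α_i) mod 7:
  α_1 = 1: Horner steps 5 → 4, so m(1) = 4.
  α_2 = 4: Horner steps 5 → 5, so m(4) = 5.
  α_3 = 2: Horner steps 5 → 2, so m(2) = 2.
  α_4 = 6: Horner steps 5 → 1, so m(6) = 1.
  α_5 = 5: Horner steps 5 → 3, so m(5) = 3.
Codeword c = [4, 5, 2, 1, 3] ∈ F_7^5.


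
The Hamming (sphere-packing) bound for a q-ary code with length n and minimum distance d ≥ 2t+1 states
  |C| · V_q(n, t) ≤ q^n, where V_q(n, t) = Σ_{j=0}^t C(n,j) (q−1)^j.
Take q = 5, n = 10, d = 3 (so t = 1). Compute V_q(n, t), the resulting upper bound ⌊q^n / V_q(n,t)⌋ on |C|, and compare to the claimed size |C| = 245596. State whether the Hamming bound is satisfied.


V_q(n, t) = 41, q^n = 9765625, Hamming bound = 238185, |C| = 245596 > bound (violated).

Step 1: Compute V_q(n, t) = Σ_{j=0}^1 C(n, j) (q−1)^j.
  j = 0: C(10,0)·(4)^0 = 1·1 = 1.
  j = 1: C(10,1)·(4)^1 = 10·4 = 40.
  V_q(n, t) = 1 + 40 = 41.
Step 2: q^n = 5^10 = 9765625.
Step 3: Hamming bound ⌊q^n / V_q(n,t)⌋ = ⌊9765625/41⌋ = 238185.
Step 4: Compare |C| = 245596 to 238185: violated.
The claimed |C| lies above the Hamming bound, so no 5-ary code of length 10 with d ≥ 3 can have 245596 codewords.


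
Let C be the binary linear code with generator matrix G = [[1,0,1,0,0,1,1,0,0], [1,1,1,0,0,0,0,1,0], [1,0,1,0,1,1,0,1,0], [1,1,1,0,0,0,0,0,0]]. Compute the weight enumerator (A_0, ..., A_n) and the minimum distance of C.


Weight distribution: A_0 = 1, A_1 = 1, A_2 = 1, A_3 = 4, A_4 = 5, A_5 = 3, A_6 = 1. Minimum distance d = 1.

Enumerate all 2^4 = 16 messages m ∈ F_2^4.
For each, compute codeword c = mG in F_2^9, then tally its weight.
  m = 0000 → c = 000000000, weight = 0.
  m = 1000 → c = 101001100, weight = 4.
  m = 0100 → c = 111000010, weight = 4.
  m = 1100 → c = 010001110, weight = 4.
  m = 0010 → c = 101011010, weight = 5.
  m = 1010 → c = 000010110, weight = 3.
  m = 0110 → c = 010011000, weight = 3.
  m = 1110 → c = 111010100, weight = 5.
  m = 0001 → c = 111000000, weight = 3.
  m = 1001 → c = 010001100, weight = 3.
  m = 0101 → c = 000000010, weight = 1.
  m = 1101 → c = 101001110, weight = 5.
  m = 0011 → c = 010011010, weight = 4.
  m = 1011 → c = 111010110, weight = 6.
  m = 0111 → c = 101011000, weight = 4.
  m = 1111 → c = 000010100, weight = 2.
Tally weights:
  weight 0: 1 codewords.
  weight 1: 1 codewords.
  weight 2: 1 codewords.
  weight 3: 4 codewords.
  weight 4: 5 codewords.
  weight 5: 3 codewords.
  weight 6: 1 codewords.
Minimum distance d = smallest w > 0 with A_w > 0 = 1.
Sanity: Σ A_w = 16 = 2^4 = 16 ✓.


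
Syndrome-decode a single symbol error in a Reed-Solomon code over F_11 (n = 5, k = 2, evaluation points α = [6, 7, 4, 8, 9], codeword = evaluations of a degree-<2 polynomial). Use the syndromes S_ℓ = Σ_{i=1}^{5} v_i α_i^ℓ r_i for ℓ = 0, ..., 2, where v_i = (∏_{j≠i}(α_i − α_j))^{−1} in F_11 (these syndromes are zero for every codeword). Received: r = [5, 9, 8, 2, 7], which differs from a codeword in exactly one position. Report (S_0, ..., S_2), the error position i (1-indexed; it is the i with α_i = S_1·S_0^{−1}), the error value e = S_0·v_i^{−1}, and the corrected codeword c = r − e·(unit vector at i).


S = (7, 8, 6), error at position 5, error magnitude e = 1, c = [5, 9, 8, 2, 6].

Step 1: column multipliers v_i = (∏_{j≠i}(α_i − α_j))^{−1} mod 11.
  i = 1 (α = 6): (6−7)(6−4)(6−8)(6−9) = (−1)·2·(−2)·(−3) = −12 ≡ 10, so v_1 = 10^{−1} = 10 (mod 11).
  i = 2 (α = 7): (7−6)(7−4)(7−8)(7−9) = 1·3·(−1)·(−2) = 6 ≡ 6, so v_2 = 6^{−1} = 2 (mod 11).
  i = 3 (α = 4): (4−6)(4−7)(4−8)(4−9) = (−2)·(−3)·(−4)·(−5) = 120 ≡ 10, so v_3 = 10^{−1} = 10 (mod 11).
  i = 4 (α = 8): (8−6)(8−7)(8−4)(8−9) = 2·1·4·(−1) = −8 ≡ 3, so v_4 = 3^{−1} = 4 (mod 11).
  i = 5 (α = 9): (9−6)(9−7)(9−4)(9−8) = 3·2·5·1 = 30 ≡ 8, so v_5 = 8^{−1} = 7 (mod 11).
  v = [10, 2, 10, 4, 7].
Step 2: syndromes of r = [5, 9, 8, 2, 7] (all sums mod 11).
  S_0 = Σ v_i r_i = 10·5 + 2·9 + 10·8 + 4·2 + 7·7 = 205 ≡ 7.
  S_1 = Σ v_i α_i r_i = 10·6·5 + 2·7·9 + 10·4·8 + 4·8·2 + 7·9·7 = 1251 ≡ 8.
  α_i^2 mod 11 = [3, 5, 5, 9, 4].
  S_2 = Σ v_i α_i^2 r_i = 10·3·5 + 2·5·9 + 10·5·8 + 4·9·2 + 7·4·7 = 908 ≡ 6.
  S = (7, 8, 6) ≠ 0, so r is not a codeword (an error is present).
Step 3: locate the error. For a single error e at position i, S_ℓ = v_i·e·α_i^ℓ, so α_err = S_1/S_0.
  S_0^{−1} = 7^{−1} = 8 (mod 11), so α_err = 8·8 = 64 ≡ 9 = α_5. Error position i = 5.
  Consistency check: S_2/S_1 = 6·7 = 42 ≡ 9 = α_err ✓ (single-error assumption holds).
Step 4: error magnitude e = S_0/v_5 = S_0·∏_{j≠5}(α_5 − α_j) = 7·8 = 56 ≡ 1 (mod 11).
Step 5: correct position 5: c_5 = r_5 − e = 7 − 1 ≡ 6 (mod 11). Hence c = [5, 9, 8, 2, 6].
  Check: interpolating c through the α_i gives m(x) = 3 + 4·x (degree < 2) with m(α_i) = c_i for every i, so c is indeed a codeword.


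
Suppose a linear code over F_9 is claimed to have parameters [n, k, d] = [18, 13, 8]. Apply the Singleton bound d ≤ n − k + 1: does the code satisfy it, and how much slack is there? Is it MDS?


Singleton RHS = n − k + 1 = 6, slack = -2, bound violated (no such code; not MDS).

Singleton bound: d ≤ n − k + 1.
Here n = 18, k = 13, so n − k + 1 = 6.
Given d = 8, check d ≤ 6: NO.
Slack = (n − k + 1) − d = -2.
The slack is negative: d = 8 exceeds n − k + 1 = 6 by 2, so the Singleton bound is violated and no linear [18, 13, 8]_9 code can exist. In particular it is not MDS (MDS requires d = n − k + 1 exactly).
Description: the claimed parameters are [18, 13, 8]_9; such a code would be impossible (violates the Singleton bound).


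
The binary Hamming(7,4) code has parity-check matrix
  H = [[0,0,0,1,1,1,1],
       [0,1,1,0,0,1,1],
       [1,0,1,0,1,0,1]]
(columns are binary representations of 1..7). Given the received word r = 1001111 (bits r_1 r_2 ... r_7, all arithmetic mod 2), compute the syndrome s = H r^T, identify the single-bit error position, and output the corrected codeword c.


s = (0, 0, 1)^T, error position = 1, corrected codeword c = 0001111

Compute s = H r^T mod 2 one row at a time:
  s_1 = 1 + 1 + 1 + 1 = 4 ≡ 0 (mod 2).
  s_2 = 0 + 0 + 1 + 1 = 2 ≡ 0 (mod 2).
  s_3 = 1 + 0 + 1 + 1 = 3 ≡ 1 (mod 2).
s = (0, 0, 1)^T — this equals column 1 of H (binary 001), so error is at position 1.
Correct: flip bit 1 of r = 1001111 to get c = 0001111.


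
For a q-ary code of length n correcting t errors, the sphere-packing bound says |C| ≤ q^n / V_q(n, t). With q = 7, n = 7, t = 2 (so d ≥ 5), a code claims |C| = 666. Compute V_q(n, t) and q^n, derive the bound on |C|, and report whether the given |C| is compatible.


V_q(n, t) = 799, q^n = 823543, Hamming bound = 1030, |C| = 666 ≤ bound (satisfied).

Step 1: Compute V_q(n, t) = Σ_{j=0}^2 C(n, j) (q−1)^j.
  j = 0: C(7,0)·(6)^0 = 1·1 = 1.
  j = 1: C(7,1)·(6)^1 = 7·6 = 42.
  j = 2: C(7,2)·(6)^2 = 21·36 = 756.
  V_q(n, t) = 1 + 42 + 756 = 799.
Step 2: q^n = 7^7 = 823543.
Step 3: Hamming bound ⌊q^n / V_q(n,t)⌋ = ⌊823543/799⌋ = 1030.
Step 4: Compare |C| = 666 to 1030: satisfied.
The claimed |C| lies below the Hamming bound.


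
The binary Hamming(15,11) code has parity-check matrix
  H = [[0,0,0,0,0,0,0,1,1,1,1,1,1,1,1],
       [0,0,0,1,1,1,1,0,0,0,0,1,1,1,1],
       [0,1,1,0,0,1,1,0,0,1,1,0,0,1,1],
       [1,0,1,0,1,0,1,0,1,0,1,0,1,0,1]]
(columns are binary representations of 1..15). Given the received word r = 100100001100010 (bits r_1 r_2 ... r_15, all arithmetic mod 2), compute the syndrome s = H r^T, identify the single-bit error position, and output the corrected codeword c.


s = (1, 0, 0, 0)^T, error position = 8, corrected codeword c = 100100011100010

Compute s = H r^T mod 2 one row at a time:
  s_1 = 0 + 1 + 1 + 0 + 0 + 0 + 1 + 0 = 3 ≡ 1 (mod 2).
  s_2 = 1 + 0 + 0 + 0 + 0 + 0 + 1 + 0 = 2 ≡ 0 (mod 2).
  s_3 = 0 + 0 + 0 + 0 + 1 + 0 + 1 + 0 = 2 ≡ 0 (mod 2).
  s_4 = 1 + 0 + 0 + 0 + 1 + 0 + 0 + 0 = 2 ≡ 0 (mod 2).
s = (1, 0, 0, 0)^T — this equals column 8 of H (binary 1000), so error is at position 8.
Correct: flip bit 8 of r = 100100001100010 to get c = 100100011100010.


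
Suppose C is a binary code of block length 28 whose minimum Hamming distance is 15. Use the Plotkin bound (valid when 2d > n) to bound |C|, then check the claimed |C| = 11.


Plotkin bound M ≤ 14; given |C| = 11 ≤ bound (satisfied).

Check applicability: 2d = 30, n = 28.
2d − n = 2 > 0, so Plotkin applies.
Compute d/(2d−n) = 15/2 ≈ 7.5000.
⌊d/(2d−n)⌋ = 7.
Plotkin bound: M ≤ 2·7 = 14.
Given |C| = 11, check: satisfied.
This |C| is below the Plotkin bound.


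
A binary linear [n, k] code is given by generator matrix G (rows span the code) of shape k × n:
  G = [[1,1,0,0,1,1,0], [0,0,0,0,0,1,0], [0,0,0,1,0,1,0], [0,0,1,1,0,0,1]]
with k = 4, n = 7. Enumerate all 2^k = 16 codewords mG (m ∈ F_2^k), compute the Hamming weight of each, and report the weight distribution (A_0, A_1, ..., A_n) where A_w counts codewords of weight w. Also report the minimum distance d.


Weight distribution: A_0 = 1, A_1 = 2, A_2 = 2, A_3 = 3, A_4 = 3, A_5 = 2, A_6 = 2, A_7 = 1. Minimum distance d = 1.

Enumerate all 2^4 = 16 messages m ∈ F_2^4.
For each, compute codeword c = mG in F_2^7, then tally its weight.
  m = 0000 → c = 0000000, weight = 0.
  m = 1000 → c = 1100110, weight = 4.
  m = 0100 → c = 0000010, weight = 1.
  m = 1100 → c = 1100100, weight = 3.
  m = 0010 → c = 0001010, weight = 2.
  m = 1010 → c = 1101100, weight = 4.
  m = 0110 → c = 0001000, weight = 1.
  m = 1110 → c = 1101110, weight = 5.
  m = 0001 → c = 0011001, weight = 3.
  m = 1001 → c = 1111111, weight = 7.
  m = 0101 → c = 0011011, weight = 4.
  m = 1101 → c = 1111101, weight = 6.
  m = 0011 → c = 0010011, weight = 3.
  m = 1011 → c = 1110101, weight = 5.
  m = 0111 → c = 0010001, weight = 2.
  m = 1111 → c = 1110111, weight = 6.
Tally weights:
  weight 0: 1 codewords.
  weight 1: 2 codewords.
  weight 2: 2 codewords.
  weight 3: 3 codewords.
  weight 4: 3 codewords.
  weight 5: 2 codewords.
  weight 6: 2 codewords.
  weight 7: 1 codewords.
Minimum distance d = smallest w > 0 with A_w > 0 = 1.
Sanity: Σ A_w = 16 = 2^4 = 16 ✓.


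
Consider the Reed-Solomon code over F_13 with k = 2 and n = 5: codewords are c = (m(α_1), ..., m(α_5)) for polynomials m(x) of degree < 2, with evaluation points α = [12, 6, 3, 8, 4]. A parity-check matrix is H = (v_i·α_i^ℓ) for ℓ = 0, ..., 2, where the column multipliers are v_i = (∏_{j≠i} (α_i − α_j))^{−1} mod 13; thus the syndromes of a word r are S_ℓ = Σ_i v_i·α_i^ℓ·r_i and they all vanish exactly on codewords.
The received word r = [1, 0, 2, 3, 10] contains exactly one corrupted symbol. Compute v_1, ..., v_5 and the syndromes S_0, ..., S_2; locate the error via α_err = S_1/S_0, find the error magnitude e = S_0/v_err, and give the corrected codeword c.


S = (8, 5, 8), error at position 1, error magnitude e = 5, c = [9, 0, 2, 3, 10].

Step 1: column multipliers v_i = (∏_{j≠i}(α_i − α_j))^{−1} mod 13.
  i = 1 (α = 12): (12−6)(12−3)(12−8)(12−4) = 6·9·4·8 = 1728 ≡ 12, so v_1 = 12^{−1} = 12 (mod 13).
  i = 2 (α = 6): (6−12)(6−3)(6−8)(6−4) = (−6)·3·(−2)·2 = 72 ≡ 7, so v_2 = 7^{−1} = 2 (mod 13).
  i = 3 (α = 3): (3−12)(3−6)(3−8)(3−4) = (−9)·(−3)·(−5)·(−1) = 135 ≡ 5, so v_3 = 5^{−1} = 8 (mod 13).
  i = 4 (α = 8): (8−12)(8−6)(8−3)(8−4) = (−4)·2·5·4 = −160 ≡ 9, so v_4 = 9^{−1} = 3 (mod 13).
  i = 5 (α = 4): (4−12)(4−6)(4−3)(4−8) = (−8)·(−2)·1·(−4) = −64 ≡ 1, so v_5 = 1^{−1} = 1 (mod 13).
  v = [12, 2, 8, 3, 1].
Step 2: syndromes of r = [1, 0, 2, 3, 10] (all sums mod 13).
  S_0 = Σ v_i r_i = 12·1 + 2·0 + 8·2 + 3·3 + 1·10 = 47 ≡ 8.
  S_1 = Σ v_i α_i r_i = 12·12·1 + 2·6·0 + 8·3·2 + 3·8·3 + 1·4·10 = 304 ≡ 5.
  α_i^2 mod 13 = [1, 10, 9, 12, 3].
  S_2 = Σ v_i α_i^2 r_i = 12·1·1 + 2·10·0 + 8·9·2 + 3·12·3 + 1·3·10 = 294 ≡ 8.
  S = (8, 5, 8) ≠ 0, so r is not a codeword (an error is present).
Step 3: locate the error. For a single error e at position i, S_ℓ = v_i·e·α_i^ℓ, so α_err = S_1/S_0.
  S_0^{−1} = 8^{−1} = 5 (mod 13), so α_err = 5·5 = 25 ≡ 12 = α_1. Error position i = 1.
  Consistency check: S_2/S_1 = 8·8 = 64 ≡ 12 = α_err ✓ (single-error assumption holds).
Step 4: error magnitude e = S_0/v_1 = S_0·∏_{j≠1}(α_1 − α_j) = 8·12 = 96 ≡ 5 (mod 13).
Step 5: correct position 1: c_1 = r_1 − e = 1 − 5 ≡ 9 (mod 13). Hence c = [9, 0, 2, 3, 10].
  Check: interpolating c through the α_i gives m(x) = 4 + 8·x (degree < 2) with m(α_i) = c_i for every i, so c is indeed a codeword.


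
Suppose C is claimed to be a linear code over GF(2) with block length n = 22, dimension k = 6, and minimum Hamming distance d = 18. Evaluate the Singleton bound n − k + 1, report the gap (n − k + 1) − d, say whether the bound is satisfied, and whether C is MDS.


Singleton RHS = n − k + 1 = 17, slack = -1, bound violated (no such code; not MDS).

Singleton bound: d ≤ n − k + 1.
Here n = 22, k = 6, so n − k + 1 = 17.
Given d = 18, check d ≤ 17: NO.
Slack = (n − k + 1) − d = -1.
The slack is negative: d = 18 exceeds n − k + 1 = 17 by 1, so the Singleton bound is violated and no linear [22, 6, 18]_2 code can exist. In particular it is not MDS (MDS requires d = n − k + 1 exactly).
Description: the claimed parameters are [22, 6, 18]_2; such a code would be impossible (violates the Singleton bound).


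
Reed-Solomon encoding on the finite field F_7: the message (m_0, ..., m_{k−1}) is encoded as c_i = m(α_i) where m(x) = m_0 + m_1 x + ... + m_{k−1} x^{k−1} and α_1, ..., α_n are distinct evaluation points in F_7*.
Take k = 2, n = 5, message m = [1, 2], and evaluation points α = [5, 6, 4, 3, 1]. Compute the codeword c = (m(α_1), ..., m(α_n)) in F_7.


c = [4, 6, 2, 0, 3]

Message polynomial: m(x) = 1 + 2·x (mod 7).
For each evaluation point α_i, compute m(α_i) mod 7:
  α_1 = 5: Horner steps 2 → 4, so m(5) = 4.
  α_2 = 6: Horner steps 2 → 6, so m(6) = 6.
  α_3 = 4: Horner steps 2 → 2, so m(4) = 2.
  α_4 = 3: Horner steps 2 → 0, so m(3) = 0.
  α_5 = 1: Horner steps 2 → 3, so m(1) = 3.
Codeword c = [4, 6, 2, 0, 3] ∈ F_7^5.


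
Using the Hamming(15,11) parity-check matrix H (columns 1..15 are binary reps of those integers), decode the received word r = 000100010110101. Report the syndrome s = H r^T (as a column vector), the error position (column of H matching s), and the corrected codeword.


s = (1, 1, 1, 1)^T, error position = 15, corrected codeword c = 000100010110100

Compute s = H r^T mod 2 one row at a time:
  s_1 = 1 + 0 + 1 + 1 + 0 + 1 + 0 + 1 = 5 ≡ 1 (mod 2).
  s_2 = 1 + 0 + 0 + 0 + 0 + 1 + 0 + 1 = 3 ≡ 1 (mod 2).
  s_3 = 0 + 0 + 0 + 0 + 1 + 1 + 0 + 1 = 3 ≡ 1 (mod 2).
  s_4 = 0 + 0 + 0 + 0 + 0 + 1 + 1 + 1 = 3 ≡ 1 (mod 2).
s = (1, 1, 1, 1)^T — this equals column 15 of H (binary 1111), so error is at position 15.
Correct: flip bit 15 of r = 000100010110101 to get c = 000100010110100.


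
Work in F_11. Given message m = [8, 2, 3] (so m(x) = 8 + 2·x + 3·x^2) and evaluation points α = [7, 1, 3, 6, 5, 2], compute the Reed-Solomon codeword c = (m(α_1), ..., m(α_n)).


c = [4, 2, 8, 7, 5, 2]

Message polynomial: m(x) = 8 + 2·x + 3·x^2 (mod 11).
For each evaluation point α_i, compute m(α_i) mod 11:
  α_1 = 7: Horner steps 3 → 1 → 4, so m(7) = 4.
  α_2 = 1: Horner steps 3 → 5 → 2, so m(1) = 2.
  α_3 = 3: Horner steps 3 → 0 → 8, so m(3) = 8.
  α_4 = 6: Horner steps 3 → 9 → 7, so m(6) = 7.
  α_5 = 5: Horner steps 3 → 6 → 5, so m(5) = 5.
  α_6 = 2: Horner steps 3 → 8 → 2, so m(2) = 2.
Codeword c = [4, 2, 8, 7, 5, 2] ∈ F_11^6.


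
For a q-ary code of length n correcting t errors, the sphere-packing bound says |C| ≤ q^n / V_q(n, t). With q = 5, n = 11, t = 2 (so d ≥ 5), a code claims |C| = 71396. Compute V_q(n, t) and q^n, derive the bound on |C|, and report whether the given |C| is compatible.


V_q(n, t) = 925, q^n = 48828125, Hamming bound = 52787, |C| = 71396 > bound (violated).

Step 1: Compute V_q(n, t) = Σ_{j=0}^2 C(n, j) (q−1)^j.
  j = 0: C(11,0)·(4)^0 = 1·1 = 1.
  j = 1: C(11,1)·(4)^1 = 11·4 = 44.
  j = 2: C(11,2)·(4)^2 = 55·16 = 880.
  V_q(n, t) = 1 + 44 + 880 = 925.
Step 2: q^n = 5^11 = 48828125.
Step 3: Hamming bound ⌊q^n / V_q(n,t)⌋ = ⌊48828125/925⌋ = 52787.
Step 4: Compare |C| = 71396 to 52787: violated.
The claimed |C| lies above the Hamming bound, so no 5-ary code of length 11 with d ≥ 5 can have 71396 codewords.


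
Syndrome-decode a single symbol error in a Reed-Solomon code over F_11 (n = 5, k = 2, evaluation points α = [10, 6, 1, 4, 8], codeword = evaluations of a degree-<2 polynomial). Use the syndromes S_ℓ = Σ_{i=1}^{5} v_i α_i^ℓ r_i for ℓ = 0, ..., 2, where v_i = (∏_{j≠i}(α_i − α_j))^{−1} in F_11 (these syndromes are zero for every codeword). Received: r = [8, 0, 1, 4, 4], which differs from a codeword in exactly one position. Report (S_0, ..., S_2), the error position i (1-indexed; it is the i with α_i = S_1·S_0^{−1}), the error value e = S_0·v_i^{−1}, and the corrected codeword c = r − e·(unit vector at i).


S = (3, 1, 4), error at position 4, error magnitude e = 8, c = [8, 0, 1, 7, 4].

Step 1: column multipliers v_i = (∏_{j≠i}(α_i − α_j))^{−1} mod 11.
  i = 1 (α = 10): (10−6)(10−1)(10−4)(10−8) = 4·9·6·2 = 432 ≡ 3, so v_1 = 3^{−1} = 4 (mod 11).
  i = 2 (α = 6): (6−10)(6−1)(6−4)(6−8) = (−4)·5·2·(−2) = 80 ≡ 3, so v_2 = 3^{−1} = 4 (mod 11).
  i = 3 (α = 1): (1−10)(1−6)(1−4)(1−8) = (−9)·(−5)·(−3)·(−7) = 945 ≡ 10, so v_3 = 10^{−1} = 10 (mod 11).
  i = 4 (α = 4): (4−10)(4−6)(4−1)(4−8) = (−6)·(−2)·3·(−4) = −144 ≡ 10, so v_4 = 10^{−1} = 10 (mod 11).
  i = 5 (α = 8): (8−10)(8−6)(8−1)(8−4) = (−2)·2·7·4 = −112 ≡ 9, so v_5 = 9^{−1} = 5 (mod 11).
  v = [4, 4, 10, 10, 5].
Step 2: syndromes of r = [8, 0, 1, 4, 4] (all sums mod 11).
  S_0 = Σ v_i r_i = 4·8 + 4·0 + 10·1 + 10·4 + 5·4 = 102 ≡ 3.
  S_1 = Σ v_i α_i r_i = 4·10·8 + 4·6·0 + 10·1·1 + 10·4·4 + 5·8·4 = 650 ≡ 1.
  α_i^2 mod 11 = [1, 3, 1, 5, 9].
  S_2 = Σ v_i α_i^2 r_i = 4·1·8 + 4·3·0 + 10·1·1 + 10·5·4 + 5·9·4 = 422 ≡ 4.
  S = (3, 1, 4) ≠ 0, so r is not a codeword (an error is present).
Step 3: locate the error. For a single error e at position i, S_ℓ = v_i·e·α_i^ℓ, so α_err = S_1/S_0.
  S_0^{−1} = 3^{−1} = 4 (mod 11), so α_err = 1·4 = 4 ≡ 4 = α_4. Error position i = 4.
  Consistency check: S_2/S_1 = 4·1 = 4 ≡ 4 = α_err ✓ (single-error assumption holds).
Step 4: error magnitude e = S_0/v_4 = S_0·∏_{j≠4}(α_4 − α_j) = 3·10 = 30 ≡ 8 (mod 11).
Step 5: correct position 4: c_4 = r_4 − e = 4 − 8 ≡ 7 (mod 11). Hence c = [8, 0, 1, 7, 4].
  Check: interpolating c through the α_i gives m(x) = 10 + 2·x (degree < 2) with m(α_i) = c_i for every i, so c is indeed a codeword.


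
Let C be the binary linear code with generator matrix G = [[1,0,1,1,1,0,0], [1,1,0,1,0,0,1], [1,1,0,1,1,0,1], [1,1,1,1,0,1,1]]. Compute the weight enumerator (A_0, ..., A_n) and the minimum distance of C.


Weight distribution: A_0 = 1, A_1 = 1, A_2 = 1, A_3 = 5, A_4 = 5, A_5 = 1, A_6 = 1, A_7 = 1. Minimum distance d = 1.

Enumerate all 2^4 = 16 messages m ∈ F_2^4.
For each, compute codeword c = mG in F_2^7, then tally its weight.
  m = 0000 → c = 0000000, weight = 0.
  m = 1000 → c = 1011100, weight = 4.
  m = 0100 → c = 1101001, weight = 4.
  m = 1100 → c = 0110101, weight = 4.
  m = 0010 → c = 1101101, weight = 5.
  m = 1010 → c = 0110001, weight = 3.
  m = 0110 → c = 0000100, weight = 1.
  m = 1110 → c = 1011000, weight = 3.
  m = 0001 → c = 1111011, weight = 6.
  m = 1001 → c = 0100111, weight = 4.
  m = 0101 → c = 0010010, weight = 2.
  m = 1101 → c = 1001110, weight = 4.
  m = 0011 → c = 0010110, weight = 3.
  m = 1011 → c = 1001010, weight = 3.
  m = 0111 → c = 1111111, weight = 7.
  m = 1111 → c = 0100011, weight = 3.
Tally weights:
  weight 0: 1 codewords.
  weight 1: 1 codewords.
  weight 2: 1 codewords.
  weight 3: 5 codewords.
  weight 4: 5 codewords.
  weight 5: 1 codewords.
  weight 6: 1 codewords.
  weight 7: 1 codewords.
Minimum distance d = smallest w > 0 with A_w > 0 = 1.
Sanity: Σ A_w = 16 = 2^4 = 16 ✓.


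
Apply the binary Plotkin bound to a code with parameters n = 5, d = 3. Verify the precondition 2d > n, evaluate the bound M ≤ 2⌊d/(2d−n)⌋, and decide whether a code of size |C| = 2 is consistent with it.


Plotkin bound M ≤ 6; given |C| = 2 ≤ bound (satisfied).

Check applicability: 2d = 6, n = 5.
2d − n = 1 > 0, so Plotkin applies.
Compute d/(2d−n) = 3/1 ≈ 3.0000.
⌊d/(2d−n)⌋ = 3.
Plotkin bound: M ≤ 2·3 = 6.
Given |C| = 2, check: satisfied.
This |C| is below the Plotkin bound.


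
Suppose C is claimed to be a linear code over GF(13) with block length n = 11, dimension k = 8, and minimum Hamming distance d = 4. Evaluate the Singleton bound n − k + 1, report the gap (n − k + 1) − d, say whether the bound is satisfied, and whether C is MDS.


Singleton RHS = n − k + 1 = 4, slack = 0, bound satisfied, MDS.

Singleton bound: d ≤ n − k + 1.
Here n = 11, k = 8, so n − k + 1 = 4.
Given d = 4, check d ≤ 4: YES.
Slack = (n − k + 1) − d = 0.
The code is MDS (slack = 0).
Description: the claimed parameters are [11, 8, 4]_13; such a code would be MDS (meets Singleton bound).


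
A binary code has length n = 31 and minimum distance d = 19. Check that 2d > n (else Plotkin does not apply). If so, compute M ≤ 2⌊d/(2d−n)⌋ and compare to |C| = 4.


Plotkin bound M ≤ 4; given |C| = 4 ≤ bound (satisfied).

Check applicability: 2d = 38, n = 31.
2d − n = 7 > 0, so Plotkin applies.
Compute d/(2d−n) = 19/7 ≈ 2.7143.
⌊d/(2d−n)⌋ = 2.
Plotkin bound: M ≤ 2·2 = 4.
Given |C| = 4, check: satisfied.
This |C| is at the Plotkin bound.


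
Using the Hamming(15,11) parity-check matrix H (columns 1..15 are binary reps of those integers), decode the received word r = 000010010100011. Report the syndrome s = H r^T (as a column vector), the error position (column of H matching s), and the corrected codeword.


s = (0, 1, 1, 0)^T, error position = 6, corrected codeword c = 000011010100011

Compute s = H r^T mod 2 one row at a time:
  s_1 = 1 + 0 + 1 + 0 + 0 + 0 + 1 + 1 = 4 ≡ 0 (mod 2).
  s_2 = 0 + 1 + 0 + 0 + 0 + 0 + 1 + 1 = 3 ≡ 1 (mod 2).
  s_3 = 0 + 0 + 0 + 0 + 1 + 0 + 1 + 1 = 3 ≡ 1 (mod 2).
  s_4 = 0 + 0 + 1 + 0 + 0 + 0 + 0 + 1 = 2 ≡ 0 (mod 2).
s = (0, 1, 1, 0)^T — this equals column 6 of H (binary 0110), so error is at position 6.
Correct: flip bit 6 of r = 000010010100011 to get c = 000011010100011.


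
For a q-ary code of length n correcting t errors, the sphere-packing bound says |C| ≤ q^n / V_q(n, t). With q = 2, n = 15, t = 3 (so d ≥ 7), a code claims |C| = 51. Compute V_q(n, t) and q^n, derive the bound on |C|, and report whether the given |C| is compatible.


V_q(n, t) = 576, q^n = 32768, Hamming bound = 56, |C| = 51 ≤ bound (satisfied).

Step 1: Compute V_q(n, t) = Σ_{j=0}^3 C(n, j) (q−1)^j.
  j = 0: C(15,0)·(1)^0 = 1·1 = 1.
  j = 1: C(15,1)·(1)^1 = 15·1 = 15.
  j = 2: C(15,2)·(1)^2 = 105·1 = 105.
  j = 3: C(15,3)·(1)^3 = 455·1 = 455.
  V_q(n, t) = 1 + 15 + 105 + 455 = 576.
Step 2: q^n = 2^15 = 32768.
Step 3: Hamming bound ⌊q^n / V_q(n,t)⌋ = ⌊32768/576⌋ = 56.
Step 4: Compare |C| = 51 to 56: satisfied.
The claimed |C| lies below the Hamming bound.


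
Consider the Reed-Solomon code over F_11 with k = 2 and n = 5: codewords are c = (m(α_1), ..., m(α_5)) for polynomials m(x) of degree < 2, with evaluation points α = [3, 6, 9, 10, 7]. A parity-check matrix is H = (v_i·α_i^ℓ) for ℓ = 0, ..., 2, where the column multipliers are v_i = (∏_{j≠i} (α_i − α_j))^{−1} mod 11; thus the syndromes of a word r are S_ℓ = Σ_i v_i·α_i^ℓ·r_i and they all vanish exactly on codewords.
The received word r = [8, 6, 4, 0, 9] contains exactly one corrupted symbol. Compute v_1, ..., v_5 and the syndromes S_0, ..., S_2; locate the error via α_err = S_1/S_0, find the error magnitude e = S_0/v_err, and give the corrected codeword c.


S = (10, 1, 10), error at position 4, error magnitude e = 4, c = [8, 6, 4, 7, 9].

Step 1: column multipliers v_i = (∏_{j≠i}(α_i − α_j))^{−1} mod 11.
  i = 1 (α = 3): (3−6)(3−9)(3−10)(3−7) = (−3)·(−6)·(−7)·(−4) = 504 ≡ 9, so v_1 = 9^{−1} = 5 (mod 11).
  i = 2 (α = 6): (6−3)(6−9)(6−10)(6−7) = 3·(−3)·(−4)·(−1) = −36 ≡ 8, so v_2 = 8^{−1} = 7 (mod 11).
  i = 3 (α = 9): (9−3)(9−6)(9−10)(9−7) = 6·3·(−1)·2 = −36 ≡ 8, so v_3 = 8^{−1} = 7 (mod 11).
  i = 4 (α = 10): (10−3)(10−6)(10−9)(10−7) = 7·4·1·3 = 84 ≡ 7, so v_4 = 7^{−1} = 8 (mod 11).
  i = 5 (α = 7): (7−3)(7−6)(7−9)(7−10) = 4·1·(−2)·(−3) = 24 ≡ 2, so v_5 = 2^{−1} = 6 (mod 11).
  v = [5, 7, 7, 8, 6].
Step 2: syndromes of r = [8, 6, 4, 0, 9] (all sums mod 11).
  S_0 = Σ v_i r_i = 5·8 + 7·6 + 7·4 + 8·0 + 6·9 = 164 ≡ 10.
  S_1 = Σ v_i α_i r_i = 5·3·8 + 7·6·6 + 7·9·4 + 8·10·0 + 6·7·9 = 1002 ≡ 1.
  α_i^2 mod 11 = [9, 3, 4, 1, 5].
  S_2 = Σ v_i α_i^2 r_i = 5·9·8 + 7·3·6 + 7·4·4 + 8·1·0 + 6·5·9 = 868 ≡ 10.
  S = (10, 1, 10) ≠ 0, so r is not a codeword (an error is present).
Step 3: locate the error. For a single error e at position i, S_ℓ = v_i·e·α_i^ℓ, so α_err = S_1/S_0.
  S_0^{−1} = 10^{−1} = 10 (mod 11), so α_err = 1·10 = 10 ≡ 10 = α_4. Error position i = 4.
  Consistency check: S_2/S_1 = 10·1 = 10 ≡ 10 = α_err ✓ (single-error assumption holds).
Step 4: error magnitude e = S_0/v_4 = S_0·∏_{j≠4}(α_4 − α_j) = 10·7 = 70 ≡ 4 (mod 11).
Step 5: correct position 4: c_4 = r_4 − e = 0 − 4 ≡ 7 (mod 11). Hence c = [8, 6, 4, 7, 9].
  Check: interpolating c through the α_i gives m(x) = 10 + 3·x (degree < 2) with m(α_i) = c_i for every i, so c is indeed a codeword.


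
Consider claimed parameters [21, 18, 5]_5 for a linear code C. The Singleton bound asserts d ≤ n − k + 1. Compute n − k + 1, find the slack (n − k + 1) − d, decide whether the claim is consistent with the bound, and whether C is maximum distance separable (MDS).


Singleton RHS = n − k + 1 = 4, slack = -1, bound violated (no such code; not MDS).

Singleton bound: d ≤ n − k + 1.
Here n = 21, k = 18, so n − k + 1 = 4.
Given d = 5, check d ≤ 4: NO.
Slack = (n − k + 1) − d = -1.
The slack is negative: d = 5 exceeds n − k + 1 = 4 by 1, so the Singleton bound is violated and no linear [21, 18, 5]_5 code can exist. In particular it is not MDS (MDS requires d = n − k + 1 exactly).
Description: the claimed parameters are [21, 18, 5]_5; such a code would be impossible (violates the Singleton bound).


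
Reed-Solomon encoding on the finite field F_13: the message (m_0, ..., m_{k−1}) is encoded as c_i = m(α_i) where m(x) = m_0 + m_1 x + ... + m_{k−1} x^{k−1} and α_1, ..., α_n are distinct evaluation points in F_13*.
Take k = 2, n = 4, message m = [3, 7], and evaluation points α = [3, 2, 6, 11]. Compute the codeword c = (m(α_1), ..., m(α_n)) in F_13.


c = [11, 4, 6, 2]

Message polynomial: m(x) = 3 + 7·x (mod 13).
For each evaluation point α_i, compute m(α_i) mod 13:
  α_1 = 3: Horner steps 7 → 11, so m(3) = 11.
  α_2 = 2: Horner steps 7 → 4, so m(2) = 4.
  α_3 = 6: Horner steps 7 → 6, so m(6) = 6.
  α_4 = 11: Horner steps 7 → 2, so m(11) = 2.
Codeword c = [11, 4, 6, 2] ∈ F_13^4.


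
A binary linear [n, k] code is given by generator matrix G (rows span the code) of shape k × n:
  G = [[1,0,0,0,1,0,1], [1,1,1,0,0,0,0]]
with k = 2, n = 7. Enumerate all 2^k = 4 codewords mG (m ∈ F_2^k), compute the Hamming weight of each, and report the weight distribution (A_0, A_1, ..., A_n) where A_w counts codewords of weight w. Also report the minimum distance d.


Weight distribution: A_0 = 1, A_3 = 2, A_4 = 1. Minimum distance d = 3.

Enumerate all 2^2 = 4 messages m ∈ F_2^2.
For each, compute codeword c = mG in F_2^7, then tally its weight.
  m = 00 → c = 0000000, weight = 0.
  m = 10 → c = 1000101, weight = 3.
  m = 01 → c = 1110000, weight = 3.
  m = 11 → c = 0110101, weight = 4.
Tally weights:
  weight 0: 1 codewords.
  weight 3: 2 codewords.
  weight 4: 1 codewords.
Minimum distance d = smallest w > 0 with A_w > 0 = 3.
Sanity: Σ A_w = 4 = 2^2 = 4 ✓.


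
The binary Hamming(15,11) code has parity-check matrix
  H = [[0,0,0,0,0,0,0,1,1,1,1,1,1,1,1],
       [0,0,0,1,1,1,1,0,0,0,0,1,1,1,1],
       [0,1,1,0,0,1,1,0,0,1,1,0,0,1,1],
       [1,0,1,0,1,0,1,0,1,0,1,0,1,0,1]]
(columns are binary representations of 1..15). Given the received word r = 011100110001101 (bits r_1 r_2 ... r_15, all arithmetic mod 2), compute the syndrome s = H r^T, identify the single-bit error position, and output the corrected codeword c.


s = (0, 1, 0, 0)^T, error position = 4, corrected codeword c = 011000110001101

Compute s = H r^T mod 2 one row at a time:
  s_1 = 1 + 0 + 0 + 0 + 1 + 1 + 0 + 1 = 4 ≡ 0 (mod 2).
  s_2 = 1 + 0 + 0 + 1 + 1 + 1 + 0 + 1 = 5 ≡ 1 (mod 2).
  s_3 = 1 + 1 + 0 + 1 + 0 + 0 + 0 + 1 = 4 ≡ 0 (mod 2).
  s_4 = 0 + 1 + 0 + 1 + 0 + 0 + 1 + 1 = 4 ≡ 0 (mod 2).
s = (0, 1, 0, 0)^T — this equals column 4 of H (binary 0100), so error is at position 4.
Correct: flip bit 4 of r = 011100110001101 to get c = 011000110001101.
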